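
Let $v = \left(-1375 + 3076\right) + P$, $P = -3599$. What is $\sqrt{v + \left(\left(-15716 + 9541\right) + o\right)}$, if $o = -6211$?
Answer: $2 i \sqrt{3571} \approx 119.52 i$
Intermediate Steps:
$v = -1898$ ($v = \left(-1375 + 3076\right) - 3599 = 1701 - 3599 = -1898$)
$\sqrt{v + \left(\left(-15716 + 9541\right) + o\right)} = \sqrt{-1898 + \left(\left(-15716 + 9541\right) - 6211\right)} = \sqrt{-1898 - 12386} = \sqrt{-14284} = 2 i \sqrt{3571}$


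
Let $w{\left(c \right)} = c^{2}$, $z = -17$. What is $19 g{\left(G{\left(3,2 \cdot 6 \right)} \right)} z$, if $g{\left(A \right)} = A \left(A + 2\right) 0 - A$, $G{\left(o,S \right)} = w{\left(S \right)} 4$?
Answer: $186048$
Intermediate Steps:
$G{\left(o,S \right)} = 4 S^{2}$ ($G{\left(o,S \right)} = S^{2} \cdot 4 = 4 S^{2}$)
$g{\left(A \right)} = - A$ ($g{\left(A \right)} = A \left(2 + A\right) 0 - A = 0 - A = - A$)
$19 g{\left(G{\left(3,2 \cdot 6 \right)} \right)} z = 19 \left(- 4 \left(2 \cdot 6\right)^{2}\right) \left(-17\right) = 19 \left(- 4 \cdot 12^{2}\right) \left(-17\right) = 19 \left(- 4 \cdot 144\right) \left(-17\right) = 19 \left(\left(-1\right) 576\right) \left(-17\right) = 19 \left(-576\right) \left(-17\right) = \left(-10944\right) \left(-17\right) = 186048$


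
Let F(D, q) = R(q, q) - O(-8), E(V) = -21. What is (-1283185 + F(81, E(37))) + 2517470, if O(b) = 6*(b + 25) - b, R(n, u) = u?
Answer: 1234154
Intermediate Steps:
O(b) = 150 + 5*b (O(b) = 6*(25 + b) - b = (150 + 6*b) - b = 150 + 5*b)
F(D, q) = -110 + q (F(D, q) = q - (150 + 5*(-8)) = q - (150 - 40) = q - 1*110 = q - 110 = -110 + q)
(-1283185 + F(81, E(37))) + 2517470 = (-1283185 + (-110 - 21)) + 2517470 = (-1283185 - 131) + 2517470 = -1283316 + 2517470 = 1234154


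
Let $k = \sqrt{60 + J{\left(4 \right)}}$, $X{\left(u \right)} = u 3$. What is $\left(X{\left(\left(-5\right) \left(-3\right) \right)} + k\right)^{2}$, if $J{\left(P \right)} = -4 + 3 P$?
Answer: $2093 + 180 \sqrt{17} \approx 2835.2$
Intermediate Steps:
$X{\left(u \right)} = 3 u$
$k = 2 \sqrt{17}$ ($k = \sqrt{60 + \left(-4 + 3 \cdot 4\right)} = \sqrt{60 + \left(-4 + 12\right)} = \sqrt{60 + 8} = \sqrt{68} = 2 \sqrt{17} \approx 8.2462$)
$\left(X{\left(\left(-5\right) \left(-3\right) \right)} + k\right)^{2} = \left(3 \left(\left(-5\right) \left(-3\right)\right) + 2 \sqrt{17}\right)^{2} = \left(3 \cdot 15 + 2 \sqrt{17}\right)^{2} = \left(45 + 2 \sqrt{17}\right)^{2}$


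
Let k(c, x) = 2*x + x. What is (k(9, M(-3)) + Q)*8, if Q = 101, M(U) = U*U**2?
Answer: 160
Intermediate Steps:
M(U) = U**3
k(c, x) = 3*x
(k(9, M(-3)) + Q)*8 = (3*(-3)**3 + 101)*8 = (3*(-27) + 101)*8 = (-81 + 101)*8 = 20*8 = 160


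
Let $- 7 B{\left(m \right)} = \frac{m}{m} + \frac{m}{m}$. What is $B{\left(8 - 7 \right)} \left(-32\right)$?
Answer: $\frac{64}{7} \approx 9.1429$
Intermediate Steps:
$B{\left(m \right)} = - \frac{2}{7}$ ($B{\left(m \right)} = - \frac{\frac{m}{m} + \frac{m}{m}}{7} = - \frac{1 + 1}{7} = \left(- \frac{1}{7}\right) 2 = - \frac{2}{7}$)
$B{\left(8 - 7 \right)} \left(-32\right) = \left(- \frac{2}{7}\right) \left(-32\right) = \frac{64}{7}$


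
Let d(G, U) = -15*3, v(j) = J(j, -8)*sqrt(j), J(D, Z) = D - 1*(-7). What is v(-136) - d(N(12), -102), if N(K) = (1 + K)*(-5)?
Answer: 45 - 258*I*sqrt(34) ≈ 45.0 - 1504.4*I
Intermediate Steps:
J(D, Z) = 7 + D (J(D, Z) = D + 7 = 7 + D)
v(j) = sqrt(j)*(7 + j) (v(j) = (7 + j)*sqrt(j) = sqrt(j)*(7 + j))
N(K) = -5 - 5*K
d(G, U) = -45
v(-136) - d(N(12), -102) = sqrt(-136)*(7 - 136) - 1*(-45) = (2*I*sqrt(34))*(-129) + 45 = -258*I*sqrt(34) + 45 = 45 - 258*I*sqrt(34)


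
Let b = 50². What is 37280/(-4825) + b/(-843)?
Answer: -8697908/813495 ≈ -10.692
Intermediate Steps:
b = 2500
37280/(-4825) + b/(-843) = 37280/(-4825) + 2500/(-843) = 37280*(-1/4825) + 2500*(-1/843) = -7456/965 - 2500/843 = -8697908/813495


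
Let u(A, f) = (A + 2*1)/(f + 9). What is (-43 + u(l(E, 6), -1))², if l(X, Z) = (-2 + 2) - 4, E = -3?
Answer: 29929/16 ≈ 1870.6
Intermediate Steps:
l(X, Z) = -4 (l(X, Z) = 0 - 4 = -4)
u(A, f) = (2 + A)/(9 + f) (u(A, f) = (A + 2)/(9 + f) = (2 + A)/(9 + f))
(-43 + u(l(E, 6), -1))² = (-43 + (2 - 4)/(9 - 1))² = (-43 - 2/8)² = (-43 + (⅛)*(-2))² = (-43 - ¼)² = (-173/4)² = 29929/16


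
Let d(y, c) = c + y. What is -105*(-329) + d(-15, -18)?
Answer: 34512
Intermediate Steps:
-105*(-329) + d(-15, -18) = -105*(-329) + (-18 - 15) = 34545 - 33 = 34512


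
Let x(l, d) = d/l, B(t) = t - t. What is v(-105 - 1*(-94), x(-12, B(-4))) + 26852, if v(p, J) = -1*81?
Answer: 26771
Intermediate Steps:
B(t) = 0
v(p, J) = -81
v(-105 - 1*(-94), x(-12, B(-4))) + 26852 = -81 + 26852 = 26771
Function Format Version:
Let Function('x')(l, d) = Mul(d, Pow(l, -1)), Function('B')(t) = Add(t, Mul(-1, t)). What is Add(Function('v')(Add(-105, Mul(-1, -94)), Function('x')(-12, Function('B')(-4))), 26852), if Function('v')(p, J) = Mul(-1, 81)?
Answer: 26771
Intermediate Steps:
Function('B')(t) = 0
Function('v')(p, J) = -81
Add(Function('v')(Add(-105, Mul(-1, -94)), Function('x')(-12, Function('B')(-4))), 26852) = Add(-81, 26852) = 26771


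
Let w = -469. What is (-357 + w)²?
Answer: 682276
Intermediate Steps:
(-357 + w)² = (-357 - 469)² = (-826)² = 682276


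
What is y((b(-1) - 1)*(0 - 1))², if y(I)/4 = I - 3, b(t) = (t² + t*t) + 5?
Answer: 1296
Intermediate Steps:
b(t) = 5 + 2*t² (b(t) = (t² + t²) + 5 = 2*t² + 5 = 5 + 2*t²)
y(I) = -12 + 4*I (y(I) = 4*(I - 3) = 4*(-3 + I) = -12 + 4*I)
y((b(-1) - 1)*(0 - 1))² = (-12 + 4*(((5 + 2*(-1)²) - 1)*(0 - 1)))² = (-12 + 4*(((5 + 2*1) - 1)*(-1)))² = (-12 + 4*(((5 + 2) - 1)*(-1)))² = (-12 + 4*((7 - 1)*(-1)))² = (-12 + 4*(6*(-1)))² = (-12 + 4*(-6))² = (-12 - 24)² = (-36)² = 1296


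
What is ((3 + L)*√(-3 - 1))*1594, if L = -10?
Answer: -22316*I ≈ -22316.0*I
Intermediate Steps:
((3 + L)*√(-3 - 1))*1594 = ((3 - 10)*√(-3 - 1))*1594 = -14*I*1594 = -22316*I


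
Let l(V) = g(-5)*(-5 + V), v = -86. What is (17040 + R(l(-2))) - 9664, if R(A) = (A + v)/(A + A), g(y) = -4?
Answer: 206499/28 ≈ 7375.0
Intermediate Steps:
l(V) = 20 - 4*V (l(V) = -4*(-5 + V) = 20 - 4*V)
R(A) = (-86 + A)/(2*A) (R(A) = (A - 86)/(A + A) = (-86 + A)/((2*A)) = (-86 + A)*(1/(2*A)) = (-86 + A)/(2*A))
(17040 + R(l(-2))) - 9664 = (17040 + (-86 + (20 - 4*(-2)))/(2*(20 - 4*(-2)))) - 9664 = (17040 + (-86 + (20 + 8))/(2*(20 + 8))) - 9664 = (17040 + (½)*(-86 + 28)/28) - 9664 = (17040 + (½)*(1/28)*(-58)) - 9664 = (17040 - 29/28) - 9664 = 477091/28 - 9664 = 206499/28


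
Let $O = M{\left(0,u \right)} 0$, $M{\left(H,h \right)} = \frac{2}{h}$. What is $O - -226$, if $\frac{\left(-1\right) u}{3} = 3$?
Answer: $226$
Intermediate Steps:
$u = -9$ ($u = \left(-3\right) 3 = -9$)
$O = 0$ ($O = \frac{2}{-9} \cdot 0 = 2 \left(- \frac{1}{9}\right) 0 = \left(- \frac{2}{9}\right) 0 = 0$)
$O - -226 = 0 - -226 = 0 + 226 = 226$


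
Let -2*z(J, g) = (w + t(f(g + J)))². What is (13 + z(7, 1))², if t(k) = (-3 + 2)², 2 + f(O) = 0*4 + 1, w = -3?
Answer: 121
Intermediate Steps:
f(O) = -1 (f(O) = -2 + (0*4 + 1) = -2 + (0 + 1) = -2 + 1 = -1)
t(k) = 1 (t(k) = (-1)² = 1)
z(J, g) = -2 (z(J, g) = -(-3 + 1)²/2 = -½*(-2)² = -½*4 = -2)
(13 + z(7, 1))² = (13 - 2)² = 11² = 121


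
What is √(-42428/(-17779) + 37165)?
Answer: 3*√1305371640353/17779 ≈ 192.79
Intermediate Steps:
√(-42428/(-17779) + 37165) = √(-42428*(-1/17779) + 37165) = √(42428/17779 + 37165) = √(660798963/17779) = 3*√1305371640353/17779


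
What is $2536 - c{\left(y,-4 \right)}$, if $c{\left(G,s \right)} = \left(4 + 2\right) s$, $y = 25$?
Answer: $2560$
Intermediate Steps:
$c{\left(G,s \right)} = 6 s$
$2536 - c{\left(y,-4 \right)} = 2536 - 6 \left(-4\right) = 2536 - -24 = 2536 + 24 = 2560$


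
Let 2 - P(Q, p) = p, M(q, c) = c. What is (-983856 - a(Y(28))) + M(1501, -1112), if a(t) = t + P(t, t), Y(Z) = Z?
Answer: -984970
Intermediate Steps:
P(Q, p) = 2 - p
a(t) = 2 (a(t) = t + (2 - t) = 2)
(-983856 - a(Y(28))) + M(1501, -1112) = (-983856 - 1*2) - 1112 = (-983856 - 2) - 1112 = -983858 - 1112 = -984970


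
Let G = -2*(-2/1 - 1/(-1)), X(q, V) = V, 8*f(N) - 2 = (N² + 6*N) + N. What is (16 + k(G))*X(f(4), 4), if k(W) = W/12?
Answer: 194/3 ≈ 64.667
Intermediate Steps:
f(N) = ¼ + N²/8 + 7*N/8 (f(N) = ¼ + ((N² + 6*N) + N)/8 = ¼ + (N² + 7*N)/8 = ¼ + (N²/8 + 7*N/8) = ¼ + N²/8 + 7*N/8)
G = 2 (G = -2*(-2*1 - 1*(-1)) = -2*(-2 + 1) = -2*(-1) = 2)
k(W) = W/12 (k(W) = W*(1/12) = W/12)
(16 + k(G))*X(f(4), 4) = (16 + (1/12)*2)*4 = (16 + ⅙)*4 = (97/6)*4 = 194/3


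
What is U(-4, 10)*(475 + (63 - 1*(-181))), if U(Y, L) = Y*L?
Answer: -28760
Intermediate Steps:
U(Y, L) = L*Y
U(-4, 10)*(475 + (63 - 1*(-181))) = (10*(-4))*(475 + (63 - 1*(-181))) = -40*(475 + (63 + 181)) = -40*(475 + 244) = -40*719 = -28760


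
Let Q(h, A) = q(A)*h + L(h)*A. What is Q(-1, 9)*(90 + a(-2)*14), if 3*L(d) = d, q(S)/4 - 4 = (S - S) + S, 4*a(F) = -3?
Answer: -8745/2 ≈ -4372.5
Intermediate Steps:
a(F) = -3/4 (a(F) = (1/4)*(-3) = -3/4)
q(S) = 16 + 4*S (q(S) = 16 + 4*((S - S) + S) = 16 + 4*(0 + S) = 16 + 4*S)
L(d) = d/3
Q(h, A) = h*(16 + 4*A) + A*h/3 (Q(h, A) = (16 + 4*A)*h + (h/3)*A = h*(16 + 4*A) + A*h/3)
Q(-1, 9)*(90 + a(-2)*14) = ((1/3)*(-1)*(48 + 13*9))*(90 - 3/4*14) = ((1/3)*(-1)*(48 + 117))*(90 - 21/2) = ((1/3)*(-1)*165)*(159/2) = -55*159/2 = -8745/2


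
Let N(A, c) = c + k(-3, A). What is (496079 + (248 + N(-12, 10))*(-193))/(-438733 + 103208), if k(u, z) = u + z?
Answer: -89836/67105 ≈ -1.3387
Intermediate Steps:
N(A, c) = -3 + A + c (N(A, c) = c + (-3 + A) = -3 + A + c)
(496079 + (248 + N(-12, 10))*(-193))/(-438733 + 103208) = (496079 + (248 + (-3 - 12 + 10))*(-193))/(-438733 + 103208) = (496079 + (248 - 5)*(-193))/(-335525) = (496079 + 243*(-193))*(-1/335525) = (496079 - 46899)*(-1/335525) = 449180*(-1/335525) = -89836/67105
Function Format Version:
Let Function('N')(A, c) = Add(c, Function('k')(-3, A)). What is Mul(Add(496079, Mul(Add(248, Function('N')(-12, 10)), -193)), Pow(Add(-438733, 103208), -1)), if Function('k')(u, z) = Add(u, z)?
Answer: Rational(-89836, 67105) ≈ -1.3387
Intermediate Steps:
Function('N')(A, c) = Add(-3, A, c) (Function('N')(A, c) = Add(c, Add(-3, A)) = Add(-3, A, c))
Mul(Add(496079, Mul(Add(248, Function('N')(-12, 10)), -193)), Pow(Add(-438733, 103208), -1)) = Mul(Add(496079, Mul(Add(248, Add(-3, -12, 10)), -193)), Pow(Add(-438733, 103208), -1)) = Mul(Add(496079, Mul(Add(248, -5), -193)), Pow(-335525, -1)) = Mul(Add(496079, Mul(243, -193)), Rational(-1, 335525)) = Mul(Add(496079, -46899), Rational(-1, 335525)) = Mul(449180, Rational(-1, 335525)) = Rational(-89836, 67105)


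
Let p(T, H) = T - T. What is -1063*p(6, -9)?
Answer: 0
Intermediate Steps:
p(T, H) = 0
-1063*p(6, -9) = -1063*0 = 0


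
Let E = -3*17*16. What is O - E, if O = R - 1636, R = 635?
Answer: -185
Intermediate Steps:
E = -816 (E = -51*16 = -816)
O = -1001 (O = 635 - 1636 = -1001)
O - E = -1001 - 1*(-816) = -1001 + 816 = -185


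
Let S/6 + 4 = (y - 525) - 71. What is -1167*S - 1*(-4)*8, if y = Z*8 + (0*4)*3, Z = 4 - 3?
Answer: 4145216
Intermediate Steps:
Z = 1
y = 8 (y = 1*8 + (0*4)*3 = 8 + 0*3 = 8 + 0 = 8)
S = -3552 (S = -24 + 6*((8 - 525) - 71) = -24 + 6*(-517 - 71) = -24 + 6*(-588) = -24 - 3528 = -3552)
-1167*S - 1*(-4)*8 = -1167*(-3552) - 1*(-4)*8 = 4145184 + 4*8 = 4145184 + 32 = 4145216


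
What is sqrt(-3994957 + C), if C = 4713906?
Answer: sqrt(718949) ≈ 847.91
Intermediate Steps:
sqrt(-3994957 + C) = sqrt(-3994957 + 4713906) = sqrt(718949)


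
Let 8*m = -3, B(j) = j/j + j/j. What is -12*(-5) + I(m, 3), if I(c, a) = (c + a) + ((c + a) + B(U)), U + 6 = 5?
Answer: 269/4 ≈ 67.250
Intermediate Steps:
U = -1 (U = -6 + 5 = -1)
B(j) = 2 (B(j) = 1 + 1 = 2)
m = -3/8 (m = (⅛)*(-3) = -3/8 ≈ -0.37500)
I(c, a) = 2 + 2*a + 2*c (I(c, a) = (c + a) + ((c + a) + 2) = (a + c) + ((a + c) + 2) = (a + c) + (2 + a + c) = 2 + 2*a + 2*c)
-12*(-5) + I(m, 3) = -12*(-5) + (2 + 2*3 + 2*(-3/8)) = 60 + (2 + 6 - ¾) = 60 + 29/4 = 269/4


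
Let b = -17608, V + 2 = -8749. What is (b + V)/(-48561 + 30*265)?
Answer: 26359/40611 ≈ 0.64906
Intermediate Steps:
V = -8751 (V = -2 - 8749 = -8751)
(b + V)/(-48561 + 30*265) = (-17608 - 8751)/(-48561 + 30*265) = -26359/(-48561 + 7950) = -26359/(-40611) = -26359*(-1/40611) = 26359/40611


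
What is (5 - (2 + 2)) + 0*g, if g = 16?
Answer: 1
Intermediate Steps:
(5 - (2 + 2)) + 0*g = (5 - (2 + 2)) + 0*16 = (5 - 1*4) + 0 = (5 - 4) + 0 = 1 + 0 = 1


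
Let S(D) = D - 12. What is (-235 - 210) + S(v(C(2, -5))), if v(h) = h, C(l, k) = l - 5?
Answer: -460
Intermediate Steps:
C(l, k) = -5 + l
S(D) = -12 + D
(-235 - 210) + S(v(C(2, -5))) = (-235 - 210) + (-12 + (-5 + 2)) = -445 + (-12 - 3) = -445 - 15 = -460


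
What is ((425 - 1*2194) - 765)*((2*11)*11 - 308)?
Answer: 167244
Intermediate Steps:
((425 - 1*2194) - 765)*((2*11)*11 - 308) = ((425 - 2194) - 765)*(22*11 - 308) = (-1769 - 765)*(242 - 308) = -2534*(-66) = 167244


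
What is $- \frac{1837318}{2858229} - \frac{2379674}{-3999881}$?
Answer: $- \frac{547400121812}{11432575870749} \approx -0.047881$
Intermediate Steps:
$- \frac{1837318}{2858229} - \frac{2379674}{-3999881} = \left(-1837318\right) \frac{1}{2858229} - - \frac{2379674}{3999881} = - \frac{1837318}{2858229} + \frac{2379674}{3999881} = - \frac{547400121812}{11432575870749}$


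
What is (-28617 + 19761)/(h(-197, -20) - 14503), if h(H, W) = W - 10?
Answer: 8856/14533 ≈ 0.60937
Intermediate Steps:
h(H, W) = -10 + W
(-28617 + 19761)/(h(-197, -20) - 14503) = (-28617 + 19761)/((-10 - 20) - 14503) = -8856/(-30 - 14503) = -8856/(-14533) = -8856*(-1/14533) = 8856/14533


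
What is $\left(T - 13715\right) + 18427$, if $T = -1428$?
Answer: $3284$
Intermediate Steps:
$\left(T - 13715\right) + 18427 = \left(-1428 - 13715\right) + 18427 = -15143 + 18427 = 3284$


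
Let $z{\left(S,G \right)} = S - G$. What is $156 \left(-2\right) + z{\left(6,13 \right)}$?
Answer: $-319$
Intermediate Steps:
$156 \left(-2\right) + z{\left(6,13 \right)} = 156 \left(-2\right) + \left(6 - 13\right) = -312 + \left(6 - 13\right) = -312 - 7 = -319$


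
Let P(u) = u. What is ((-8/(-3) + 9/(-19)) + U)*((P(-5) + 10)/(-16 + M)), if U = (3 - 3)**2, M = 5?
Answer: -625/627 ≈ -0.99681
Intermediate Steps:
U = 0 (U = 0**2 = 0)
((-8/(-3) + 9/(-19)) + U)*((P(-5) + 10)/(-16 + M)) = ((-8/(-3) + 9/(-19)) + 0)*((-5 + 10)/(-16 + 5)) = ((-8*(-1/3) + 9*(-1/19)) + 0)*(5/(-11)) = ((8/3 - 9/19) + 0)*(5*(-1/11)) = (125/57 + 0)*(-5/11) = (125/57)*(-5/11) = -625/627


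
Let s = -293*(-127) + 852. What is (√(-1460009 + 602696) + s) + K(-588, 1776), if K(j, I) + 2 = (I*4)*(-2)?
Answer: 23853 + 3*I*√95257 ≈ 23853.0 + 925.91*I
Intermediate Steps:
K(j, I) = -2 - 8*I (K(j, I) = -2 + (I*4)*(-2) = -2 + (4*I)*(-2) = -2 - 8*I)
s = 38063 (s = 37211 + 852 = 38063)
(√(-1460009 + 602696) + s) + K(-588, 1776) = (√(-1460009 + 602696) + 38063) + (-2 - 8*1776) = (√(-857313) + 38063) + (-2 - 14208) = (3*I*√95257 + 38063) - 14210 = (38063 + 3*I*√95257) - 14210 = 23853 + 3*I*√95257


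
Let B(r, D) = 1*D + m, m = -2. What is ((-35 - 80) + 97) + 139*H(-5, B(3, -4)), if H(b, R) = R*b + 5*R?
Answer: -18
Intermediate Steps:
B(r, D) = -2 + D (B(r, D) = 1*D - 2 = D - 2 = -2 + D)
H(b, R) = 5*R + R*b
((-35 - 80) + 97) + 139*H(-5, B(3, -4)) = ((-35 - 80) + 97) + 139*((-2 - 4)*(5 - 5)) = (-115 + 97) + 139*(-6*0) = -18 + 139*0 = -18 + 0 = -18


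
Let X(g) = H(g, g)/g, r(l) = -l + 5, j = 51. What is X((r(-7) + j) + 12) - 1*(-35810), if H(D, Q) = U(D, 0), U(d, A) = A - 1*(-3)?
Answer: 895251/25 ≈ 35810.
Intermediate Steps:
U(d, A) = 3 + A (U(d, A) = A + 3 = 3 + A)
H(D, Q) = 3 (H(D, Q) = 3 + 0 = 3)
r(l) = 5 - l
X(g) = 3/g
X((r(-7) + j) + 12) - 1*(-35810) = 3/(((5 - 1*(-7)) + 51) + 12) - 1*(-35810) = 3/(((5 + 7) + 51) + 12) + 35810 = 3/((12 + 51) + 12) + 35810 = 3/(63 + 12) + 35810 = 3/75 + 35810 = 3*(1/75) + 35810 = 1/25 + 35810 = 895251/25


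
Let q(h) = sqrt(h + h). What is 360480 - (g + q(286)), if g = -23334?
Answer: 383814 - 2*sqrt(143) ≈ 3.8379e+5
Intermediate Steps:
q(h) = sqrt(2)*sqrt(h) (q(h) = sqrt(2*h) = sqrt(2)*sqrt(h))
360480 - (g + q(286)) = 360480 - (-23334 + sqrt(2)*sqrt(286)) = 360480 - (-23334 + 2*sqrt(143)) = 360480 + (23334 - 2*sqrt(143)) = 383814 - 2*sqrt(143)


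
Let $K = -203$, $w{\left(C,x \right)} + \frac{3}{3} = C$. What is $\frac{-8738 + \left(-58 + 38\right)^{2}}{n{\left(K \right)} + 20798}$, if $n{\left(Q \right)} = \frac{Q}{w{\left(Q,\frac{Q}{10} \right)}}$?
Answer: $- \frac{1700952}{4242995} \approx -0.40088$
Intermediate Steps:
$w{\left(C,x \right)} = -1 + C$
$n{\left(Q \right)} = \frac{Q}{-1 + Q}$
$\frac{-8738 + \left(-58 + 38\right)^{2}}{n{\left(K \right)} + 20798} = \frac{-8738 + \left(-58 + 38\right)^{2}}{- \frac{203}{-1 - 203} + 20798} = \frac{-8738 + \left(-20\right)^{2}}{- \frac{203}{-204} + 20798} = \frac{-8738 + 400}{\left(-203\right) \left(- \frac{1}{204}\right) + 20798} = - \frac{8338}{\frac{203}{204} + 20798} = - \frac{8338}{\frac{4242995}{204}} = \left(-8338\right) \frac{204}{4242995} = - \frac{1700952}{4242995}$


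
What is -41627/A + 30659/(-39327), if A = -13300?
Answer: 1229300329/523049100 ≈ 2.3503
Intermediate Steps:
-41627/A + 30659/(-39327) = -41627/(-13300) + 30659/(-39327) = -41627*(-1/13300) + 30659*(-1/39327) = 41627/13300 - 30659/39327 = 1229300329/523049100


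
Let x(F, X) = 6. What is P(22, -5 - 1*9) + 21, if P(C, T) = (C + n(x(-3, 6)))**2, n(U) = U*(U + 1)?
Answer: 4117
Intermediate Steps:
n(U) = U*(1 + U)
P(C, T) = (42 + C)**2 (P(C, T) = (C + 6*(1 + 6))**2 = (C + 6*7)**2 = (C + 42)**2 = (42 + C)**2)
P(22, -5 - 1*9) + 21 = (42 + 22)**2 + 21 = 64**2 + 21 = 4096 + 21 = 4117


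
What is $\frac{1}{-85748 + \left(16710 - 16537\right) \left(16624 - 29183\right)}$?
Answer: $- \frac{1}{2258455} \approx -4.4278 \cdot 10^{-7}$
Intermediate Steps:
$\frac{1}{-85748 + \left(16710 - 16537\right) \left(16624 - 29183\right)} = \frac{1}{-85748 + 173 \left(-12559\right)} = \frac{1}{-85748 - 2172707} = \frac{1}{-2258455} = - \frac{1}{2258455}$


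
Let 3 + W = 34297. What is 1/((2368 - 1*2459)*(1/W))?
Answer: -2638/7 ≈ -376.86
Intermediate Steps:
W = 34294 (W = -3 + 34297 = 34294)
1/((2368 - 1*2459)*(1/W)) = 1/((2368 - 1*2459)*(1/34294)) = 1/((2368 - 2459)*(1/34294)) = 34294/(-91) = -1/91*34294 = -2638/7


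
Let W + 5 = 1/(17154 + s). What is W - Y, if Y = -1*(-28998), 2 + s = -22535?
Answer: -156123150/5383 ≈ -29003.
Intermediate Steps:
s = -22537 (s = -2 - 22535 = -22537)
Y = 28998
W = -26916/5383 (W = -5 + 1/(17154 - 22537) = -5 + 1/(-5383) = -5 - 1/5383 = -26916/5383 ≈ -5.0002)
W - Y = -26916/5383 - 1*28998 = -26916/5383 - 28998 = -156123150/5383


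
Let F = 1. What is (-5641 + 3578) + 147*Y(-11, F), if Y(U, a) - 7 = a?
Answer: -887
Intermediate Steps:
Y(U, a) = 7 + a
(-5641 + 3578) + 147*Y(-11, F) = (-5641 + 3578) + 147*(7 + 1) = -2063 + 147*8 = -2063 + 1176 = -887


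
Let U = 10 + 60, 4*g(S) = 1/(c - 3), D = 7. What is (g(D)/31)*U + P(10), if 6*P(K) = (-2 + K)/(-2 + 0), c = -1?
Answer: -601/744 ≈ -0.80780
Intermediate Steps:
g(S) = -1/16 (g(S) = 1/(4*(-1 - 3)) = (¼)/(-4) = (¼)*(-¼) = -1/16)
U = 70
P(K) = ⅙ - K/12 (P(K) = ((-2 + K)/(-2 + 0))/6 = ((-2 + K)/(-2))/6 = ((-2 + K)*(-½))/6 = (1 - K/2)/6 = ⅙ - K/12)
(g(D)/31)*U + P(10) = -1/16/31*70 + (⅙ - 1/12*10) = -1/16*1/31*70 + (⅙ - ⅚) = -1/496*70 - ⅔ = -35/248 - ⅔ = -601/744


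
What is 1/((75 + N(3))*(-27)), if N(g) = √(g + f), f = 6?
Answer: -1/2106 ≈ -0.00047483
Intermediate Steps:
N(g) = √(6 + g) (N(g) = √(g + 6) = √(6 + g))
1/((75 + N(3))*(-27)) = 1/((75 + √(6 + 3))*(-27)) = 1/((75 + √9)*(-27)) = 1/((75 + 3)*(-27)) = 1/(78*(-27)) = 1/(-2106) = -1/2106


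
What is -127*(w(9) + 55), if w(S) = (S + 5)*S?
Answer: -22987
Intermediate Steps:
w(S) = S*(5 + S) (w(S) = (5 + S)*S = S*(5 + S))
-127*(w(9) + 55) = -127*(9*(5 + 9) + 55) = -127*(9*14 + 55) = -127*(126 + 55) = -127*181 = -22987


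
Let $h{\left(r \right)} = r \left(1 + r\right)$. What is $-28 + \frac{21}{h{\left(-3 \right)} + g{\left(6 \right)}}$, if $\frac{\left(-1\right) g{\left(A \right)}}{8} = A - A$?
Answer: $- \frac{49}{2} \approx -24.5$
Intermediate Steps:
$g{\left(A \right)} = 0$ ($g{\left(A \right)} = - 8 \left(A - A\right) = \left(-8\right) 0 = 0$)
$-28 + \frac{21}{h{\left(-3 \right)} + g{\left(6 \right)}} = -28 + \frac{21}{- 3 \left(1 - 3\right) + 0} = -28 + \frac{21}{\left(-3\right) \left(-2\right) + 0} = -28 + \frac{21}{6 + 0} = -28 + \frac{21}{6} = -28 + 21 \cdot \frac{1}{6} = -28 + \frac{7}{2} = - \frac{49}{2}$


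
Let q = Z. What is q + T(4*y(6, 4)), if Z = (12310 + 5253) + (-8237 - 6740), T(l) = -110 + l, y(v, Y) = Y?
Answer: 2492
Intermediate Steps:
Z = 2586 (Z = 17563 - 14977 = 2586)
q = 2586
q + T(4*y(6, 4)) = 2586 + (-110 + 4*4) = 2586 + (-110 + 16) = 2586 - 94 = 2492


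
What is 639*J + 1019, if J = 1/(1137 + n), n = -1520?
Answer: 389638/383 ≈ 1017.3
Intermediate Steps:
J = -1/383 (J = 1/(1137 - 1520) = 1/(-383) = -1/383 ≈ -0.0026110)
639*J + 1019 = 639*(-1/383) + 1019 = -639/383 + 1019 = 389638/383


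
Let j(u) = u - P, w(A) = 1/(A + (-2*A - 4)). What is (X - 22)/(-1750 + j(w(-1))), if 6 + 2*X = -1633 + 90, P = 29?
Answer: 4779/10676 ≈ 0.44764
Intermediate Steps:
X = -1549/2 (X = -3 + (-1633 + 90)/2 = -3 + (1/2)*(-1543) = -3 - 1543/2 = -1549/2 ≈ -774.50)
w(A) = 1/(-4 - A) (w(A) = 1/(A + (-4 - 2*A)) = 1/(-4 - A))
j(u) = -29 + u (j(u) = u - 1*29 = u - 29 = -29 + u)
(X - 22)/(-1750 + j(w(-1))) = (-1549/2 - 22)/(-1750 + (-29 - 1/(4 - 1))) = -1593/(2*(-1750 + (-29 - 1/3))) = -1593/(2*(-1750 - 88/3)) = -1593/(2*(-5338/3)) = -1593/2*(-3/5338) = 4779/10676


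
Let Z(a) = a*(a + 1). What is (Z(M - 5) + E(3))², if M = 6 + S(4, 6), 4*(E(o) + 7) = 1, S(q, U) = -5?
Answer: 441/16 ≈ 27.563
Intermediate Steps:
E(o) = -27/4 (E(o) = -7 + (¼)*1 = -7 + ¼ = -27/4)
M = 1 (M = 6 - 5 = 1)
Z(a) = a*(1 + a)
(Z(M - 5) + E(3))² = ((1 - 5)*(1 + (1 - 5)) - 27/4)² = (-4*(1 - 4) - 27/4)² = (-4*(-3) - 27/4)² = (12 - 27/4)² = (21/4)² = 441/16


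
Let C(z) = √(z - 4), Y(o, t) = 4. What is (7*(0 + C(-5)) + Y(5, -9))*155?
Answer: 620 + 3255*I ≈ 620.0 + 3255.0*I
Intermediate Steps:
C(z) = √(-4 + z)
(7*(0 + C(-5)) + Y(5, -9))*155 = (7*(0 + √(-4 - 5)) + 4)*155 = (7*(0 + √(-9)) + 4)*155 = (7*(0 + 3*I) + 4)*155 = (7*(3*I) + 4)*155 = (21*I + 4)*155 = (4 + 21*I)*155 = 620 + 3255*I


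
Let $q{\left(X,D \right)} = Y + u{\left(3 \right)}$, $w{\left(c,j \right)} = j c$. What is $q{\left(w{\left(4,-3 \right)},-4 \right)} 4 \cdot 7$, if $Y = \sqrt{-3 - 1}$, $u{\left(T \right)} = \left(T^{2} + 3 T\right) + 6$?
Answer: $672 + 56 i \approx 672.0 + 56.0 i$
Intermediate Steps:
$u{\left(T \right)} = 6 + T^{2} + 3 T$
$Y = 2 i$ ($Y = \sqrt{-4} = 2 i \approx 2.0 i$)
$w{\left(c,j \right)} = c j$
$q{\left(X,D \right)} = 24 + 2 i$ ($q{\left(X,D \right)} = 2 i + \left(6 + 3^{2} + 3 \cdot 3\right) = 2 i + \left(6 + 9 + 9\right) = 2 i + 24 = 24 + 2 i$)
$q{\left(w{\left(4,-3 \right)},-4 \right)} 4 \cdot 7 = \left(24 + 2 i\right) 4 \cdot 7 = \left(96 + 8 i\right) 7 = 672 + 56 i$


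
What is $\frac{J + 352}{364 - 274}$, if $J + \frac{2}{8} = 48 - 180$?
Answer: $\frac{293}{120} \approx 2.4417$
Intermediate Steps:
$J = - \frac{529}{4}$ ($J = - \frac{1}{4} + \left(48 - 180\right) = - \frac{1}{4} - 132 = - \frac{529}{4} \approx -132.25$)
$\frac{J + 352}{364 - 274} = \frac{- \frac{529}{4} + 352}{364 - 274} = \frac{879}{4 \cdot 90} = \frac{879}{4} \cdot \frac{1}{90} = \frac{293}{120}$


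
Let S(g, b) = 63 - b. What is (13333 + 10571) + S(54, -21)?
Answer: 23988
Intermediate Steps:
(13333 + 10571) + S(54, -21) = (13333 + 10571) + (63 - 1*(-21)) = 23904 + (63 + 21) = 23904 + 84 = 23988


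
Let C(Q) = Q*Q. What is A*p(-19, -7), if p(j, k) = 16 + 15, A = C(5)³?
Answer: 484375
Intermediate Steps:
C(Q) = Q²
A = 15625 (A = (5²)³ = 25³ = 15625)
p(j, k) = 31
A*p(-19, -7) = 15625*31 = 484375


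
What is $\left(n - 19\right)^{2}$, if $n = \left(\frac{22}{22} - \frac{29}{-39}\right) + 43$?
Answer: $\frac{1008016}{1521} \approx 662.73$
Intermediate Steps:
$n = \frac{1745}{39}$ ($n = \left(22 \cdot \frac{1}{22} - - \frac{29}{39}\right) + 43 = \left(1 + \frac{29}{39}\right) + 43 = \frac{68}{39} + 43 = \frac{1745}{39} \approx 44.744$)
$\left(n - 19\right)^{2} = \left(\frac{1745}{39} - 19\right)^{2} = \left(\frac{1004}{39}\right)^{2} = \frac{1008016}{1521}$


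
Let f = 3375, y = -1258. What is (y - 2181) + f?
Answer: -64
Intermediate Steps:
(y - 2181) + f = (-1258 - 2181) + 3375 = -3439 + 3375 = -64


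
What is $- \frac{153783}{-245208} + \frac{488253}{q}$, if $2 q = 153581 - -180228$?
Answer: $\frac{96927077565}{27284212424} \approx 3.5525$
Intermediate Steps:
$q = \frac{333809}{2}$ ($q = \frac{153581 - -180228}{2} = \frac{153581 + 180228}{2} = \frac{1}{2} \cdot 333809 = \frac{333809}{2} \approx 1.669 \cdot 10^{5}$)
$- \frac{153783}{-245208} + \frac{488253}{q} = - \frac{153783}{-245208} + \frac{488253}{\frac{333809}{2}} = \left(-153783\right) \left(- \frac{1}{245208}\right) + 488253 \cdot \frac{2}{333809} = \frac{51261}{81736} + \frac{976506}{333809} = \frac{96927077565}{27284212424}$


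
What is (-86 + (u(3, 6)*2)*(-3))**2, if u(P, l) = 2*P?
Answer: 14884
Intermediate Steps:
(-86 + (u(3, 6)*2)*(-3))**2 = (-86 + ((2*3)*2)*(-3))**2 = (-86 + (6*2)*(-3))**2 = (-86 + 12*(-3))**2 = (-86 - 36)**2 = (-122)**2 = 14884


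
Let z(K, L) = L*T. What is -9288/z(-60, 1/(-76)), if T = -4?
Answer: -176472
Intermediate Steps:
z(K, L) = -4*L (z(K, L) = L*(-4) = -4*L)
-9288/z(-60, 1/(-76)) = -9288/((-4/(-76))) = -9288/((-4*(-1/76))) = -9288/1/19 = -9288*19 = -176472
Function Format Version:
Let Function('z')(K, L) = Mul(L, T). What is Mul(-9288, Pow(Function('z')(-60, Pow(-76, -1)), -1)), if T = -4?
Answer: -176472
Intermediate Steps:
Function('z')(K, L) = Mul(-4, L) (Function('z')(K, L) = Mul(L, -4) = Mul(-4, L))
Mul(-9288, Pow(Function('z')(-60, Pow(-76, -1)), -1)) = Mul(-9288, Pow(Mul(-4, Pow(-76, -1)), -1)) = Mul(-9288, Pow(Mul(-4, Rational(-1, 76)), -1)) = Mul(-9288, Pow(Rational(1, 19), -1)) = Mul(-9288, 19) = -176472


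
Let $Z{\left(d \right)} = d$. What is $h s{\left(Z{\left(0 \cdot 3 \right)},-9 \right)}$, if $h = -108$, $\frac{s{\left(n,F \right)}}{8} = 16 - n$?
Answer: $-13824$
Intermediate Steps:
$s{\left(n,F \right)} = 128 - 8 n$ ($s{\left(n,F \right)} = 8 \left(16 - n\right) = 128 - 8 n$)
$h s{\left(Z{\left(0 \cdot 3 \right)},-9 \right)} = - 108 \left(128 - 8 \cdot 0 \cdot 3\right) = - 108 \left(128 - 0\right) = - 108 \left(128 + 0\right) = \left(-108\right) 128 = -13824$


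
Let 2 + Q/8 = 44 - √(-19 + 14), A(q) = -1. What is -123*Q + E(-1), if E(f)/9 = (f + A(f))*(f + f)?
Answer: -41292 + 984*I*√5 ≈ -41292.0 + 2200.3*I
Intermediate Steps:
Q = 336 - 8*I*√5 (Q = -16 + 8*(44 - √(-19 + 14)) = -16 + 8*(44 - √(-5)) = -16 + 8*(44 - I*√5) = -16 + (352 - 8*I*√5) = 336 - 8*I*√5 ≈ 336.0 - 17.889*I)
E(f) = 18*f*(-1 + f) (E(f) = 9*((f - 1)*(f + f)) = 9*((-1 + f)*(2*f)) = 9*(2*f*(-1 + f)) = 18*f*(-1 + f))
-123*Q + E(-1) = -123*(336 - 8*I*√5) + 18*(-1)*(-1 - 1) = (-41328 + 984*I*√5) + 18*(-1)*(-2) = (-41328 + 984*I*√5) + 36 = -41292 + 984*I*√5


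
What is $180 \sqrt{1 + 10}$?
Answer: $180 \sqrt{11} \approx 596.99$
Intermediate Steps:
$180 \sqrt{1 + 10} = 180 \sqrt{11}$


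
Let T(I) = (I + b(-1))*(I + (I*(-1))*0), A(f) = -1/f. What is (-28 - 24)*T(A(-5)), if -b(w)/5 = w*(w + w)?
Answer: 2548/25 ≈ 101.92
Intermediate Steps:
b(w) = -10*w**2 (b(w) = -5*w*(w + w) = -5*w*2*w = -10*w**2)
T(I) = I*(-10 + I) (T(I) = (I - 10*(-1)**2)*(I + (I*(-1))*0) = (I - 10*1)*(I - I*0) = (I - 10)*(I + 0) = (-10 + I)*I = I*(-10 + I))
(-28 - 24)*T(A(-5)) = (-28 - 24)*((-1/(-5))*(-10 - 1/(-5))) = -52*(-1*(-1/5))*(-10 - 1*(-1/5)) = -52*(-10 + 1/5)/5 = -52*(-49)/(5*5) = -52*(-49/25) = 2548/25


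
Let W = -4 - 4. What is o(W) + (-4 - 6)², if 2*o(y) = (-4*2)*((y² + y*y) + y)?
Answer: -380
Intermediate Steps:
W = -8
o(y) = -8*y² - 4*y (o(y) = ((-4*2)*((y² + y*y) + y))/2 = (-8*((y² + y²) + y))/2 = (-8*(2*y² + y))/2 = (-8*(y + 2*y²))/2 = (-16*y² - 8*y)/2 = -8*y² - 4*y)
o(W) + (-4 - 6)² = -4*(-8)*(1 + 2*(-8)) + (-4 - 6)² = -4*(-8)*(1 - 16) + (-10)² = -4*(-8)*(-15) + 100 = -480 + 100 = -380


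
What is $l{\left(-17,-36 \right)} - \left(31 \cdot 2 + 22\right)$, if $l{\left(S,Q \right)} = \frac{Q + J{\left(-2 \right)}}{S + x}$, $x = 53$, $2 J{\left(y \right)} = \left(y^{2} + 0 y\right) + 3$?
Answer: $- \frac{6113}{72} \approx -84.903$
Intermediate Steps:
$J{\left(y \right)} = \frac{3}{2} + \frac{y^{2}}{2}$ ($J{\left(y \right)} = \frac{\left(y^{2} + 0 y\right) + 3}{2} = \frac{\left(y^{2} + 0\right) + 3}{2} = \frac{y^{2} + 3}{2} = \frac{3 + y^{2}}{2} = \frac{3}{2} + \frac{y^{2}}{2}$)
$l{\left(S,Q \right)} = \frac{\frac{7}{2} + Q}{53 + S}$ ($l{\left(S,Q \right)} = \frac{Q + \left(\frac{3}{2} + \frac{\left(-2\right)^{2}}{2}\right)}{S + 53} = \frac{Q + \left(\frac{3}{2} + \frac{1}{2} \cdot 4\right)}{53 + S} = \frac{Q + \left(\frac{3}{2} + 2\right)}{53 + S} = \frac{Q + \frac{7}{2}}{53 + S} = \frac{\frac{7}{2} + Q}{53 + S}$)
$l{\left(-17,-36 \right)} - \left(31 \cdot 2 + 22\right) = \frac{\frac{7}{2} - 36}{53 - 17} - \left(31 \cdot 2 + 22\right) = \frac{1}{36} \left(- \frac{65}{2}\right) - \left(62 + 22\right) = \frac{1}{36} \left(- \frac{65}{2}\right) - 84 = - \frac{65}{72} - 84 = - \frac{6113}{72}$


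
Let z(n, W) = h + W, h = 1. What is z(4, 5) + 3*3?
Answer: 15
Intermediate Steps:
z(n, W) = 1 + W
z(4, 5) + 3*3 = (1 + 5) + 3*3 = 6 + 9 = 15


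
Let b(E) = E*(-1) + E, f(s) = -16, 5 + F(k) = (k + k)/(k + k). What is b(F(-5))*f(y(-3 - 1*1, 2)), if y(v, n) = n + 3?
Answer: 0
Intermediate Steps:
F(k) = -4 (F(k) = -5 + (k + k)/(k + k) = -5 + (2*k)/((2*k)) = -5 + (2*k)*(1/(2*k)) = -5 + 1 = -4)
y(v, n) = 3 + n
b(E) = 0 (b(E) = -E + E = 0)
b(F(-5))*f(y(-3 - 1*1, 2)) = 0*(-16) = 0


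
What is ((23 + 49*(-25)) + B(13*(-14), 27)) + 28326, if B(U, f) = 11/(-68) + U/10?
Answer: 9215917/340 ≈ 27106.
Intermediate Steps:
B(U, f) = -11/68 + U/10 (B(U, f) = 11*(-1/68) + U*(⅒) = -11/68 + U/10)
((23 + 49*(-25)) + B(13*(-14), 27)) + 28326 = ((23 + 49*(-25)) + (-11/68 + (13*(-14))/10)) + 28326 = ((23 - 1225) + (-11/68 + (⅒)*(-182))) + 28326 = (-1202 + (-11/68 - 91/5)) + 28326 = (-1202 - 6243/340) + 28326 = -414923/340 + 28326 = 9215917/340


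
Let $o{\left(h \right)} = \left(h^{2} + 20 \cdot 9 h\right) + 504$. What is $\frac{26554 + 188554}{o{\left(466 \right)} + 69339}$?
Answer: $\frac{215108}{370879} \approx 0.58$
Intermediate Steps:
$o{\left(h \right)} = 504 + h^{2} + 180 h$ ($o{\left(h \right)} = \left(h^{2} + 180 h\right) + 504 = 504 + h^{2} + 180 h$)
$\frac{26554 + 188554}{o{\left(466 \right)} + 69339} = \frac{26554 + 188554}{\left(504 + 466^{2} + 180 \cdot 466\right) + 69339} = \frac{215108}{\left(504 + 217156 + 83880\right) + 69339} = \frac{215108}{301540 + 69339} = \frac{215108}{370879}$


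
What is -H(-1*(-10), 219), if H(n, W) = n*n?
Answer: -100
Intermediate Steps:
H(n, W) = n**2
-H(-1*(-10), 219) = -(-1*(-10))**2 = -1*10**2 = -1*100 = -100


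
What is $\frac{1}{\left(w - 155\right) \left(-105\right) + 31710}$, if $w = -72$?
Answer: $\frac{1}{55545} \approx 1.8003 \cdot 10^{-5}$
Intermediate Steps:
$\frac{1}{\left(w - 155\right) \left(-105\right) + 31710} = \frac{1}{\left(-72 - 155\right) \left(-105\right) + 31710} = \frac{1}{\left(-227\right) \left(-105\right) + 31710} = \frac{1}{23835 + 31710} = \frac{1}{55545}$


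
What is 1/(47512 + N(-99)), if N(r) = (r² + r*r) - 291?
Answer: 1/66823 ≈ 1.4965e-5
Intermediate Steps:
N(r) = -291 + 2*r² (N(r) = (r² + r²) - 291 = 2*r² - 291 = -291 + 2*r²)
1/(47512 + N(-99)) = 1/(47512 + (-291 + 2*(-99)²)) = 1/(47512 + (-291 + 2*9801)) = 1/(47512 + (-291 + 19602)) = 1/(47512 + 19311) = 1/66823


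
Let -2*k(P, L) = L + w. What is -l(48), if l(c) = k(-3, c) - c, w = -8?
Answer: 68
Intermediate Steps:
k(P, L) = 4 - L/2 (k(P, L) = -(L - 8)/2 = -(-8 + L)/2 = 4 - L/2)
l(c) = 4 - 3*c/2 (l(c) = (4 - c/2) - c = 4 - 3*c/2)
-l(48) = -(4 - 3/2*48) = -(4 - 72) = -1*(-68) = 68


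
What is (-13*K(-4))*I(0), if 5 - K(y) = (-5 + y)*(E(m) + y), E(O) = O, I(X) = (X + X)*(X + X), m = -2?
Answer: 0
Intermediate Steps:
I(X) = 4*X**2 (I(X) = (2*X)*(2*X) = 4*X**2)
K(y) = 5 - (-5 + y)*(-2 + y)
(-13*K(-4))*I(0) = (-13*(-5 - 1*(-4)**2 + 7*(-4)))*(4*0**2) = (-13*(-5 - 1*16 - 28))*(4*0) = -13*(-5 - 16 - 28)*0 = -13*(-49)*0 = 637*0 = 0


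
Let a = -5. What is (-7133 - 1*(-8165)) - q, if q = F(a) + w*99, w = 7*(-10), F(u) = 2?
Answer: 7960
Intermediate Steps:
w = -70
q = -6928 (q = 2 - 70*99 = 2 - 6930 = -6928)
(-7133 - 1*(-8165)) - q = (-7133 - 1*(-8165)) - 1*(-6928) = (-7133 + 8165) + 6928 = 1032 + 6928 = 7960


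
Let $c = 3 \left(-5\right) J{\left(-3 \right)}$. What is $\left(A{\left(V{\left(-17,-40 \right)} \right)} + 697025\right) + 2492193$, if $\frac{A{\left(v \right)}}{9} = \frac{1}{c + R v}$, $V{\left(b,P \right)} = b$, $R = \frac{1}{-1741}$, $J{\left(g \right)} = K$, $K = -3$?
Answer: $\frac{249913516585}{78362} \approx 3.1892 \cdot 10^{6}$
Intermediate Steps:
$J{\left(g \right)} = -3$
$R = - \frac{1}{1741} \approx -0.00057438$
$c = 45$ ($c = 3 \left(-5\right) \left(-3\right) = \left(-15\right) \left(-3\right) = 45$)
$A{\left(v \right)} = \frac{9}{45 - \frac{v}{1741}}$
$\left(A{\left(V{\left(-17,-40 \right)} \right)} + 697025\right) + 2492193 = \left(- \frac{15669}{-78345 - 17} + 697025\right) + 2492193 = \left(- \frac{15669}{-78362} + 697025\right) + 2492193 = \left(\left(-15669\right) \left(- \frac{1}{78362}\right) + 697025\right) + 2492193 = \left(\frac{15669}{78362} + 697025\right) + 2492193 = \frac{54620288719}{78362} + 2492193 = \frac{249913516585}{78362}$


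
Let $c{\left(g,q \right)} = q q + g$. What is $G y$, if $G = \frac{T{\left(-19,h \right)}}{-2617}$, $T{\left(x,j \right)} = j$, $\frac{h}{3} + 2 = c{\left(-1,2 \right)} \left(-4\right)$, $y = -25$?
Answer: $- \frac{1050}{2617} \approx -0.40122$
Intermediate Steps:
$c{\left(g,q \right)} = g + q^{2}$ ($c{\left(g,q \right)} = q^{2} + g = g + q^{2}$)
$h = -42$ ($h = -6 + 3 \left(-1 + 2^{2}\right) \left(-4\right) = -6 + 3 \left(-1 + 4\right) \left(-4\right) = -6 + 3 \cdot 3 \left(-4\right) = -6 + 3 \left(-12\right) = -6 - 36 = -42$)
$G = \frac{42}{2617}$ ($G = - \frac{42}{-2617} = \left(-42\right) \left(- \frac{1}{2617}\right) = \frac{42}{2617} \approx 0.016049$)
$G y = \frac{42}{2617} \left(-25\right) = - \frac{1050}{2617}$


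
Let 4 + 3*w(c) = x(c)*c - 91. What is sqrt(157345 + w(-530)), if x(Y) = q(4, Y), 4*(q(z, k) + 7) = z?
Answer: 4*sqrt(89085)/3 ≈ 397.96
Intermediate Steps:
q(z, k) = -7 + z/4
x(Y) = -6 (x(Y) = -7 + (1/4)*4 = -7 + 1 = -6)
w(c) = -95/3 - 2*c (w(c) = -4/3 + (-6*c - 91)/3 = -4/3 + (-91 - 6*c)/3 = -4/3 + (-91/3 - 2*c) = -95/3 - 2*c)
sqrt(157345 + w(-530)) = sqrt(157345 + (-95/3 - 2*(-530))) = sqrt(157345 + (-95/3 + 1060)) = sqrt(157345 + 3085/3) = sqrt(475120/3) = 4*sqrt(89085)/3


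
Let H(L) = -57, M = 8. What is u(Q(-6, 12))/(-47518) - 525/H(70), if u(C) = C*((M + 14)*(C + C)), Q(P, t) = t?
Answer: 4097633/451421 ≈ 9.0772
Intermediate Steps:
u(C) = 44*C² (u(C) = C*((8 + 14)*(C + C)) = C*(22*(2*C)) = C*(44*C) = 44*C²)
u(Q(-6, 12))/(-47518) - 525/H(70) = (44*12²)/(-47518) - 525/(-57) = (44*144)*(-1/47518) - 525*(-1/57) = 6336*(-1/47518) + 175/19 = -3168/23759 + 175/19 = 4097633/451421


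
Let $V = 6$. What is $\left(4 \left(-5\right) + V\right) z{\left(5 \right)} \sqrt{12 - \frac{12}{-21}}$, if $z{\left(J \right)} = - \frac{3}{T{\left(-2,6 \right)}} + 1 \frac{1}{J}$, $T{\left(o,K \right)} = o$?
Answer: $- \frac{34 \sqrt{154}}{5} \approx -84.386$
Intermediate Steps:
$z{\left(J \right)} = \frac{3}{2} + \frac{1}{J}$ ($z{\left(J \right)} = - \frac{3}{-2} + 1 \frac{1}{J} = \left(-3\right) \left(- \frac{1}{2}\right) + \frac{1}{J} = \frac{3}{2} + \frac{1}{J}$)
$\left(4 \left(-5\right) + V\right) z{\left(5 \right)} \sqrt{12 - \frac{12}{-21}} = \left(4 \left(-5\right) + 6\right) \left(\frac{3}{2} + \frac{1}{5}\right) \sqrt{12 - \frac{12}{-21}} = \left(-20 + 6\right) \left(\frac{3}{2} + \frac{1}{5}\right) \sqrt{12 - - \frac{4}{7}} = \left(-14\right) \frac{17}{10} \sqrt{12 + \frac{4}{7}} = - \frac{119 \sqrt{\frac{88}{7}}}{5} = - \frac{119 \frac{2 \sqrt{154}}{7}}{5} = - \frac{34 \sqrt{154}}{5}$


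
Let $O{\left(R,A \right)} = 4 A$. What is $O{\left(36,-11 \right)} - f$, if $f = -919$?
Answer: $875$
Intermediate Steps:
$O{\left(36,-11 \right)} - f = 4 \left(-11\right) - -919 = -44 + 919 = 875$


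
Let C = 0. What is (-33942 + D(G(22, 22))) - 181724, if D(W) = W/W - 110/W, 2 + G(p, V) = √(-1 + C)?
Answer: -215621 + 22*I ≈ -2.1562e+5 + 22.0*I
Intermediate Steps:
G(p, V) = -2 + I (G(p, V) = -2 + √(-1 + 0) = -2 + √(-1) = -2 + I)
D(W) = 1 - 110/W
(-33942 + D(G(22, 22))) - 181724 = (-33942 + (-110 + (-2 + I))/(-2 + I)) - 181724 = (-33942 + ((-2 - I)/5)*(-112 + I)) - 181724 = (-33942 + (-112 + I)*(-2 - I)/5) - 181724 = -215666 + (-112 + I)*(-2 - I)/5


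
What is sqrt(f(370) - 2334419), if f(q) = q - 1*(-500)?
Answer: I*sqrt(2333549) ≈ 1527.6*I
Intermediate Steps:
f(q) = 500 + q (f(q) = q + 500 = 500 + q)
sqrt(f(370) - 2334419) = sqrt((500 + 370) - 2334419) = sqrt(870 - 2334419) = sqrt(-2333549) = I*sqrt(2333549)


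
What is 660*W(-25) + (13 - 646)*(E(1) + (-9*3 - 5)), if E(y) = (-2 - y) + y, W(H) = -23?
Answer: 6342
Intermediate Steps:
E(y) = -2
660*W(-25) + (13 - 646)*(E(1) + (-9*3 - 5)) = 660*(-23) + (13 - 646)*(-2 + (-9*3 - 5)) = -15180 - 633*(-2 + (-27 - 5)) = -15180 - 633*(-2 - 32) = -15180 - 633*(-34) = -15180 + 21522 = 6342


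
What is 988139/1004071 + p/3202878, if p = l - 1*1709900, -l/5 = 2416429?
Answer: -10683303751153/3215916916338 ≈ -3.3220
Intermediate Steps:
l = -12082145 (l = -5*2416429 = -12082145)
p = -13792045 (p = -12082145 - 1*1709900 = -12082145 - 1709900 = -13792045)
988139/1004071 + p/3202878 = 988139/1004071 - 13792045/3202878 = -10683303751153/3215916916338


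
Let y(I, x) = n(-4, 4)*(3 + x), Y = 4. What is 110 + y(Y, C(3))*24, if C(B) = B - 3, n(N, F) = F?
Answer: 398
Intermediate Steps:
C(B) = -3 + B
y(I, x) = 12 + 4*x (y(I, x) = 4*(3 + x) = 12 + 4*x)
110 + y(Y, C(3))*24 = 110 + (12 + 4*(-3 + 3))*24 = 110 + (12 + 4*0)*24 = 110 + (12 + 0)*24 = 110 + 12*24 = 110 + 288 = 398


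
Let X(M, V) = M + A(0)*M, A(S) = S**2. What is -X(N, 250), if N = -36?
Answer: 36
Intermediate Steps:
X(M, V) = M (X(M, V) = M + 0**2*M = M + 0*M = M + 0 = M)
-X(N, 250) = -1*(-36) = 36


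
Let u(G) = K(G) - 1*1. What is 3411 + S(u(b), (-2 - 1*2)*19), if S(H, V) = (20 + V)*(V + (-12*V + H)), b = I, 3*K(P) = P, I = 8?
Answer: -130495/3 ≈ -43498.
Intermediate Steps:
K(P) = P/3
b = 8
u(G) = -1 + G/3 (u(G) = G/3 - 1*1 = G/3 - 1 = -1 + G/3)
S(H, V) = (20 + V)*(H - 11*V) (S(H, V) = (20 + V)*(V + (H - 12*V)) = (20 + V)*(H - 11*V))
3411 + S(u(b), (-2 - 1*2)*19) = 3411 + (-220*(-2 - 1*2)*19 - 11*361*(-2 - 1*2)² + 20*(-1 + (⅓)*8) + (-1 + (⅓)*8)*((-2 - 1*2)*19)) = 3411 + (-220*(-2 - 2)*19 - 11*361*(-2 - 2)² + 20*(-1 + 8/3) + (-1 + 8/3)*((-2 - 2)*19)) = 3411 + (-(-880)*19 - 11*(-4*19)² + 20*(5/3) + 5*(-4*19)/3) = 3411 + (-220*(-76) - 11*(-76)² + 100/3 + (5/3)*(-76)) = 3411 + (16720 - 11*5776 + 100/3 - 380/3) = 3411 + (16720 - 63536 + 100/3 - 380/3) = 3411 - 140728/3 = -130495/3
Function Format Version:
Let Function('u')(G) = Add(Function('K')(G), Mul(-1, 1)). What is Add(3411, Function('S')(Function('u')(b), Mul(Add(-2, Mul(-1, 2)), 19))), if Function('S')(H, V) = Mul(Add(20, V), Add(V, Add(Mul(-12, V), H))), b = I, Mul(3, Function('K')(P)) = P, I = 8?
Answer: Rational(-130495, 3) ≈ -43498.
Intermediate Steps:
Function('K')(P) = Mul(Rational(1, 3), P)
b = 8
Function('u')(G) = Add(-1, Mul(Rational(1, 3), G)) (Function('u')(G) = Add(Mul(Rational(1, 3), G), Mul(-1, 1)) = Add(Mul(Rational(1, 3), G), -1) = Add(-1, Mul(Rational(1, 3), G)))
Function('S')(H, V) = Mul(Add(20, V), Add(H, Mul(-11, V))) (Function('S')(H, V) = Mul(Add(20, V), Add(V, Add(H, Mul(-12, V)))) = Mul(Add(20, V), Add(H, Mul(-11, V))))
Add(3411, Function('S')(Function('u')(b), Mul(Add(-2, Mul(-1, 2)), 19))) = Add(3411, Add(Mul(-220, Mul(Add(-2, Mul(-1, 2)), 19)), Mul(-11, Pow(Mul(Add(-2, Mul(-1, 2)), 19), 2)), Mul(20, Add(-1, Mul(Rational(1, 3), 8))), Mul(Add(-1, Mul(Rational(1, 3), 8)), Mul(Add(-2, Mul(-1, 2)), 19)))) = Add(3411, Add(Mul(-220, Mul(Add(-2, -2), 19)), Mul(-11, Pow(Mul(Add(-2, -2), 19), 2)), Mul(20, Add(-1, Rational(8, 3))), Mul(Add(-1, Rational(8, 3)), Mul(Add(-2, -2), 19)))) = Add(3411, Add(Mul(-220, Mul(-4, 19)), Mul(-11, Pow(Mul(-4, 19), 2)), Mul(20, Rational(5, 3)), Mul(Rational(5, 3), Mul(-4, 19)))) = Add(3411, Add(Mul(-220, -76), Mul(-11, Pow(-76, 2)), Rational(100, 3), Mul(Rational(5, 3), -76))) = Add(3411, Add(16720, Mul(-11, 5776), Rational(100, 3), Rational(-380, 3))) = Add(3411, Add(16720, -63536, Rational(100, 3), Rational(-380, 3))) = Add(3411, Rational(-140728, 3)) = Rational(-130495, 3)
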